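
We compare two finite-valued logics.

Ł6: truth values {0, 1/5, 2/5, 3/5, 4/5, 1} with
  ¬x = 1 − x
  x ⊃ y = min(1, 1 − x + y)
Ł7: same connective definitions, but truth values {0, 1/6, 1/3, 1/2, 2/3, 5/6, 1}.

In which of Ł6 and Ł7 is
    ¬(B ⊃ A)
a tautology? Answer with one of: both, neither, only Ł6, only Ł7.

In Ł6: at A = 0, B = 0 the value is 0 — not a tautology.
In Ł7: at A = 0, B = 0 the value is 0 — not a tautology.

neither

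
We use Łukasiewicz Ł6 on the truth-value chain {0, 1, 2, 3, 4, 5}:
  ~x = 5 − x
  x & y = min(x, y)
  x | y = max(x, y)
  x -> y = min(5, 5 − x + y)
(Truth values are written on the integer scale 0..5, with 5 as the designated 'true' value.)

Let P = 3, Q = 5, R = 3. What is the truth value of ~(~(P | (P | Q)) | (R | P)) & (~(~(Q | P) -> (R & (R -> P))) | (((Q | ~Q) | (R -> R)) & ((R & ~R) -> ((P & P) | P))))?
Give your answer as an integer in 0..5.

2

P | Q = 3 | 5 = 5
P | (P | Q) = 3 | 5 = 5
~(P | (P | Q)) = ~5 = 0
R | P = 3 | 3 = 3
~(P | (P | Q)) | (R | P) = 0 | 3 = 3
~(~(P | (P | Q)) | (R | P)) = ~3 = 2
Q | P = 5 | 3 = 5
~(Q | P) = ~5 = 0
R -> P = 3 -> 3 = 5
R & (R -> P) = 3 & 5 = 3
~(Q | P) -> (R & (R -> P)) = 0 -> 3 = 5
~(~(Q | P) -> (R & (R -> P))) = ~5 = 0
~Q = ~5 = 0
Q | ~Q = 5 | 0 = 5
R -> R = 3 -> 3 = 5
(Q | ~Q) | (R -> R) = 5 | 5 = 5
~R = ~3 = 2
R & ~R = 3 & 2 = 2
P & P = 3 & 3 = 3
(P & P) | P = 3 | 3 = 3
(R & ~R) -> ((P & P) | P) = 2 -> 3 = 5
((Q | ~Q) | (R -> R)) & ((R & ~R) -> ((P & P) | P)) = 5 & 5 = 5
~(~(Q | P) -> (R & (R -> P))) | (((Q | ~Q) | (R -> R)) & ((R & ~R) -> ((P & P) | P))) = 0 | 5 = 5
~(~(P | (P | Q)) | (R | P)) & (~(~(Q | P) -> (R & (R -> P))) | (((Q | ~Q) | (R -> R)) & ((R & ~R) -> ((P & P) | P)))) = 2 & 5 = 2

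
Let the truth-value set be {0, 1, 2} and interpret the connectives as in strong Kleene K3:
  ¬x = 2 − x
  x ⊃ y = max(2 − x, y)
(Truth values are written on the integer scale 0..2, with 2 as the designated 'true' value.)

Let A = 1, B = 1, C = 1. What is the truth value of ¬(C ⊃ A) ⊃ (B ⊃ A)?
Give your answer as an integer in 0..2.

C ⊃ A = 1 ⊃ 1 = 1
¬(C ⊃ A) = ¬1 = 1
B ⊃ A = 1 ⊃ 1 = 1
¬(C ⊃ A) ⊃ (B ⊃ A) = 1 ⊃ 1 = 1

1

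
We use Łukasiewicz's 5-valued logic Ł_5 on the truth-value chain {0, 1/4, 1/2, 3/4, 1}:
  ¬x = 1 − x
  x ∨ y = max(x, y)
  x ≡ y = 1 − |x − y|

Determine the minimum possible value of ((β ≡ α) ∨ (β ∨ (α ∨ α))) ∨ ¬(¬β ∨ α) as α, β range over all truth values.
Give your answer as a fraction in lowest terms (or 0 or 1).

Take α = 0, β = 1/2:
β ≡ α = 1/2 ≡ 0 = 1/2
α ∨ α = 0 ∨ 0 = 0
β ∨ (α ∨ α) = 1/2 ∨ 0 = 1/2
(β ≡ α) ∨ (β ∨ (α ∨ α)) = 1/2 ∨ 1/2 = 1/2
¬β = ¬1/2 = 1/2
¬β ∨ α = 1/2 ∨ 0 = 1/2
¬(¬β ∨ α) = ¬1/2 = 1/2
((β ≡ α) ∨ (β ∨ (α ∨ α))) ∨ ¬(¬β ∨ α) = 1/2 ∨ 1/2 = 1/2
No assignment yields a value below 1/2, so this is the minimum.

1/2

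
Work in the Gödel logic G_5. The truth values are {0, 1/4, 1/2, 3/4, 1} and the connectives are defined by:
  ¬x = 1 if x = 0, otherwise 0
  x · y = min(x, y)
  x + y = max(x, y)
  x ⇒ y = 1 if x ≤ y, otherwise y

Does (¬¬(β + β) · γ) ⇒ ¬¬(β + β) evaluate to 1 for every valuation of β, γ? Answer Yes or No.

At β = 3/4, γ = 1/2, for instance:
β + β = 3/4 + 3/4 = 3/4
¬(β + β) = ¬3/4 = 0
¬¬(β + β) = ¬0 = 1
¬¬(β + β) · γ = 1 · 1/2 = 1/2
(¬¬(β + β) · γ) ⇒ ¬¬(β + β) = 1/2 ⇒ 1 = 1
and checking the remaining 24 assignments likewise gives ≥ 1 in every case.

Yes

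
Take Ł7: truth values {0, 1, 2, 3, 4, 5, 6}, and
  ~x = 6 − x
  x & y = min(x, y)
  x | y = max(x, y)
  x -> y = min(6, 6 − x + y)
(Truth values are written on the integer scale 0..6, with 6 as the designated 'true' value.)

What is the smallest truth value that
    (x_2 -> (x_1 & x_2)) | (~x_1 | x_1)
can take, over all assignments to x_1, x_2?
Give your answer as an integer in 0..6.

Take x_1 = 3, x_2 = 6:
x_1 & x_2 = 3 & 6 = 3
x_2 -> (x_1 & x_2) = 6 -> 3 = 3
~x_1 = ~3 = 3
~x_1 | x_1 = 3 | 3 = 3
(x_2 -> (x_1 & x_2)) | (~x_1 | x_1) = 3 | 3 = 3
No assignment yields a value below 3, so this is the minimum.

3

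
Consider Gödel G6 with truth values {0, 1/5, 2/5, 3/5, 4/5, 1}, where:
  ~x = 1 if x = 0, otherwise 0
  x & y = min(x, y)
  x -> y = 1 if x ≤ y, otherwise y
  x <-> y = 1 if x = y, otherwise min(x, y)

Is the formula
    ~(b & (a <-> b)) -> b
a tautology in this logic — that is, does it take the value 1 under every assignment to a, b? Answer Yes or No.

Counterexample: take a = 0, b = 0.
a <-> b = 0 <-> 0 = 1
b & (a <-> b) = 0 & 1 = 0
~(b & (a <-> b)) = ~0 = 1
~(b & (a <-> b)) -> b = 1 -> 0 = 0
This gives 0 ≠ 1.

No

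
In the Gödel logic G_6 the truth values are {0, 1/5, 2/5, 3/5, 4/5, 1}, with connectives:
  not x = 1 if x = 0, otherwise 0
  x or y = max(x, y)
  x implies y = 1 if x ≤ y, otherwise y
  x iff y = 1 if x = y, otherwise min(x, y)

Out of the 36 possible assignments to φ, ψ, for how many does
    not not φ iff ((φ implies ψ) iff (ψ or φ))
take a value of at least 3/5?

16

value 1: 6 assignments (counts)
value 4/5: 5 assignments (counts)
value 3/5: 5 assignments (counts)
value 2/5: 5 assignments
value 1/5: 5 assignments
value 0: 10 assignments
So 16 of the 36 assignments meet the threshold.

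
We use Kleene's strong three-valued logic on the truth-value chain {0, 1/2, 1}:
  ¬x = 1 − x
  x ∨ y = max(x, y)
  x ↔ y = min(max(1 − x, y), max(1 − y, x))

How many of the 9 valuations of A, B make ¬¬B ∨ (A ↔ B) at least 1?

4

A = 0, B = 0 ↦ 1  ≥
A = 0, B = 1/2 ↦ 1/2  <
A = 0, B = 1 ↦ 1  ≥
A = 1/2, B = 0 ↦ 1/2  <
A = 1/2, B = 1/2 ↦ 1/2  <
A = 1/2, B = 1 ↦ 1  ≥
A = 1, B = 0 ↦ 0  <
A = 1, B = 1/2 ↦ 1/2  <
A = 1, B = 1 ↦ 1  ≥
So 4 of the 9 assignments meet the threshold.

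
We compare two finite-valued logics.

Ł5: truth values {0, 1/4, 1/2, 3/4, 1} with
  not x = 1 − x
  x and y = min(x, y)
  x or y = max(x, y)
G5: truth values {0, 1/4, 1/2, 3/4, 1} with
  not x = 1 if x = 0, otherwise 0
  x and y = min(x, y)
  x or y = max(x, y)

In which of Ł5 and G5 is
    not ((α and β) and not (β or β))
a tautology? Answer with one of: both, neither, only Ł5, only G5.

In Ł5: at α = 1/4, β = 1/4 the value is 3/4 — not a tautology.
In G5: every assignment gives 1 — tautology.

only G5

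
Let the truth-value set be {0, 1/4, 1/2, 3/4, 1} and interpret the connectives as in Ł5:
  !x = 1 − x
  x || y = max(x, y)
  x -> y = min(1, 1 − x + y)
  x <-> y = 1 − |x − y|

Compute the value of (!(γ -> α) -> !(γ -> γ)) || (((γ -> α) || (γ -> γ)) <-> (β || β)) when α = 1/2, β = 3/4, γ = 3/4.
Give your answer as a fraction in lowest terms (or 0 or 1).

γ -> α = 3/4 -> 1/2 = 3/4
!(γ -> α) = !3/4 = 1/4
γ -> γ = 3/4 -> 3/4 = 1
!(γ -> γ) = !1 = 0
!(γ -> α) -> !(γ -> γ) = 1/4 -> 0 = 3/4
γ -> α = 3/4 -> 1/2 = 3/4
γ -> γ = 3/4 -> 3/4 = 1
(γ -> α) || (γ -> γ) = 3/4 || 1 = 1
β || β = 3/4 || 3/4 = 3/4
((γ -> α) || (γ -> γ)) <-> (β || β) = 1 <-> 3/4 = 3/4
(!(γ -> α) -> !(γ -> γ)) || (((γ -> α) || (γ -> γ)) <-> (β || β)) = 3/4 || 3/4 = 3/4

3/4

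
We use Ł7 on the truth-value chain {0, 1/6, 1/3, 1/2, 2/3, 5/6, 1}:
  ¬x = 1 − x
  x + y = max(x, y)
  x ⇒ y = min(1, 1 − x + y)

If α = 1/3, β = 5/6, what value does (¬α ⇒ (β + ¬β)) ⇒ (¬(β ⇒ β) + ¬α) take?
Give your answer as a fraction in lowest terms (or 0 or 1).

¬α = ¬1/3 = 2/3
¬β = ¬5/6 = 1/6
β + ¬β = 5/6 + 1/6 = 5/6
¬α ⇒ (β + ¬β) = 2/3 ⇒ 5/6 = 1
β ⇒ β = 5/6 ⇒ 5/6 = 1
¬(β ⇒ β) = ¬1 = 0
¬α = ¬1/3 = 2/3
¬(β ⇒ β) + ¬α = 0 + 2/3 = 2/3
(¬α ⇒ (β + ¬β)) ⇒ (¬(β ⇒ β) + ¬α) = 1 ⇒ 2/3 = 2/3

2/3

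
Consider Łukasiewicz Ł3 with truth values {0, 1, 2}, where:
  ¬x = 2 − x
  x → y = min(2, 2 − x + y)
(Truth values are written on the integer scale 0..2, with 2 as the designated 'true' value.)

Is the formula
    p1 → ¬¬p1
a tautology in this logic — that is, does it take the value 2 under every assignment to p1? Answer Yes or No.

p1 = 0 ↦ 2
p1 = 1 ↦ 2
p1 = 2 ↦ 2
Every assignment gives a value ≥ 2.

Yes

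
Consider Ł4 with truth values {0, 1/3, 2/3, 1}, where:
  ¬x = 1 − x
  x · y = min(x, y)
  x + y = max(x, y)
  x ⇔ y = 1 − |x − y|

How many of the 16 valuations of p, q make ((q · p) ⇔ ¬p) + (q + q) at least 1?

p = 0, q = 0 ↦ 0  <
p = 0, q = 1/3 ↦ 1/3  <
p = 0, q = 2/3 ↦ 2/3  <
p = 0, q = 1 ↦ 1  ≥
p = 1/3, q = 0 ↦ 1/3  <
p = 1/3, q = 1/3 ↦ 2/3  <
p = 1/3, q = 2/3 ↦ 2/3  <
p = 1/3, q = 1 ↦ 1  ≥
p = 2/3, q = 0 ↦ 2/3  <
p = 2/3, q = 1/3 ↦ 1  ≥
p = 2/3, q = 2/3 ↦ 2/3  <
p = 2/3, q = 1 ↦ 1  ≥
p = 1, q = 0 ↦ 1  ≥
p = 1, q = 1/3 ↦ 2/3  <
p = 1, q = 2/3 ↦ 2/3  <
p = 1, q = 1 ↦ 1  ≥
So 6 of the 16 assignments meet the threshold.

6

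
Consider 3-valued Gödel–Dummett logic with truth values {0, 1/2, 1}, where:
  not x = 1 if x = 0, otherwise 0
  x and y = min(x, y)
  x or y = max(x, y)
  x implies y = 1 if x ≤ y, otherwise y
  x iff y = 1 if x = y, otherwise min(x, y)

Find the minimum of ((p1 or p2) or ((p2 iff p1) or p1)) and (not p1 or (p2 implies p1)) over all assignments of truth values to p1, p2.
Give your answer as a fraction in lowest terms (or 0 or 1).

Take p1 = 0, p2 = 1/2:
p1 or p2 = 0 or 1/2 = 1/2
p2 iff p1 = 1/2 iff 0 = 0
(p2 iff p1) or p1 = 0 or 0 = 0
(p1 or p2) or ((p2 iff p1) or p1) = 1/2 or 0 = 1/2
not p1 = not 0 = 1
p2 implies p1 = 1/2 implies 0 = 0
not p1 or (p2 implies p1) = 1 or 0 = 1
((p1 or p2) or ((p2 iff p1) or p1)) and (not p1 or (p2 implies p1)) = 1/2 and 1 = 1/2
No assignment yields a value below 1/2, so this is the minimum.

1/2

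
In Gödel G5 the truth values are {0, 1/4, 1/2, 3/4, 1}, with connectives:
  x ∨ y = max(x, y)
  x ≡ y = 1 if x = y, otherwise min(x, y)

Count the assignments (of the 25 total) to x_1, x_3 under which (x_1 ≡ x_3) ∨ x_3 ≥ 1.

9

value 1: 9 assignments (counts)
value 3/4: 4 assignments
value 1/2: 4 assignments
value 1/4: 4 assignments
value 0: 4 assignments
So 9 of the 25 assignments meet the threshold.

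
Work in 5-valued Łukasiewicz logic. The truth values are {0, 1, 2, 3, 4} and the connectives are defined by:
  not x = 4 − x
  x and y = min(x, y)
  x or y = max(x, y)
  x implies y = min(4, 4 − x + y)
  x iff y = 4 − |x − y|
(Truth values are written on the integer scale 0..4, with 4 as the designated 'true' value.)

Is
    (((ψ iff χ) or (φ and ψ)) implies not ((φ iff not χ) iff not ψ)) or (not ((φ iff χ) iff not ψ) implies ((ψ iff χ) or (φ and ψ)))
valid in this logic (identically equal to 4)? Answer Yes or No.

Counterexample: take φ = 1, ψ = 0, χ = 3.
ψ iff χ = 0 iff 3 = 1
φ and ψ = 1 and 0 = 0
(ψ iff χ) or (φ and ψ) = 1 or 0 = 1
not χ = not 3 = 1
φ iff not χ = 1 iff 1 = 4
not ψ = not 0 = 4
(φ iff not χ) iff not ψ = 4 iff 4 = 4
not ((φ iff not χ) iff not ψ) = not 4 = 0
((ψ iff χ) or (φ and ψ)) implies not ((φ iff not χ) iff not ψ) = 1 implies 0 = 3
φ iff χ = 1 iff 3 = 2
not ψ = not 0 = 4
(φ iff χ) iff not ψ = 2 iff 4 = 2
not ((φ iff χ) iff not ψ) = not 2 = 2
ψ iff χ = 0 iff 3 = 1
φ and ψ = 1 and 0 = 0
(ψ iff χ) or (φ and ψ) = 1 or 0 = 1
not ((φ iff χ) iff not ψ) implies ((ψ iff χ) or (φ and ψ)) = 2 implies 1 = 3
(((ψ iff χ) or (φ and ψ)) implies not ((φ iff not χ) iff not ψ)) or (not ((φ iff χ) iff not ψ) implies ((ψ iff χ) or (φ and ψ))) = 3 or 3 = 3
This gives 3 ≠ 4.

No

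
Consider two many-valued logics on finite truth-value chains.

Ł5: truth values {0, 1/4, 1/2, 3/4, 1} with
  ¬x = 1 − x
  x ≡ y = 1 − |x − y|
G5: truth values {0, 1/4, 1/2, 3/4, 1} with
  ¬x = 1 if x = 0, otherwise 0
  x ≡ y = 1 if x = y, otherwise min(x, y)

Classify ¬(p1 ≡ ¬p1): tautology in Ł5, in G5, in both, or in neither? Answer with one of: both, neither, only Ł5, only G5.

only G5

In Ł5: at p1 = 1/4 the value is 1/2 — not a tautology.
In G5: every assignment gives 1 — tautology.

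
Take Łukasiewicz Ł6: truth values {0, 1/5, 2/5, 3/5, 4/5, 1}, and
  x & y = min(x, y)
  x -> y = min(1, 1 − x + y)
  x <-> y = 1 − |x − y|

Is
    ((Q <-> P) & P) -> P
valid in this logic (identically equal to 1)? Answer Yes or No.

At P = 3/5, Q = 1, for instance:
Q <-> P = 1 <-> 3/5 = 3/5
(Q <-> P) & P = 3/5 & 3/5 = 3/5
((Q <-> P) & P) -> P = 3/5 -> 3/5 = 1
and checking the remaining 35 assignments likewise gives ≥ 1 in every case.

Yes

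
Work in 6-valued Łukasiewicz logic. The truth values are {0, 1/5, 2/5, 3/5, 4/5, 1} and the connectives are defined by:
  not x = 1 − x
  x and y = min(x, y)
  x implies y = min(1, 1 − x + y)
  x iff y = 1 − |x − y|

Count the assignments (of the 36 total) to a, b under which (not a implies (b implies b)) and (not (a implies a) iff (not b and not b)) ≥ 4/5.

12

value 1: 6 assignments (counts)
value 4/5: 6 assignments (counts)
value 3/5: 6 assignments
value 2/5: 6 assignments
value 1/5: 6 assignments
value 0: 6 assignments
So 12 of the 36 assignments meet the threshold.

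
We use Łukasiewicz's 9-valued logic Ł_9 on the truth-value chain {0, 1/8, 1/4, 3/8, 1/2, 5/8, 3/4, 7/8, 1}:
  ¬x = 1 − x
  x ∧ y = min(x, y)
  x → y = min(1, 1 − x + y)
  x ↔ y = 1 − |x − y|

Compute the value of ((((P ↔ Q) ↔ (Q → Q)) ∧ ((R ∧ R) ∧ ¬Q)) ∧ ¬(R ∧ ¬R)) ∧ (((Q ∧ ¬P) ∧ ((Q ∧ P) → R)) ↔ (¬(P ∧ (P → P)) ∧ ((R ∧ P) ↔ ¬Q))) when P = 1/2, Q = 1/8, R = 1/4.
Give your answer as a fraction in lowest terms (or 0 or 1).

P ↔ Q = 1/2 ↔ 1/8 = 5/8
Q → Q = 1/8 → 1/8 = 1
(P ↔ Q) ↔ (Q → Q) = 5/8 ↔ 1 = 5/8
R ∧ R = 1/4 ∧ 1/4 = 1/4
¬Q = ¬1/8 = 7/8
(R ∧ R) ∧ ¬Q = 1/4 ∧ 7/8 = 1/4
((P ↔ Q) ↔ (Q → Q)) ∧ ((R ∧ R) ∧ ¬Q) = 5/8 ∧ 1/4 = 1/4
¬R = ¬1/4 = 3/4
R ∧ ¬R = 1/4 ∧ 3/4 = 1/4
¬(R ∧ ¬R) = ¬1/4 = 3/4
(((P ↔ Q) ↔ (Q → Q)) ∧ ((R ∧ R) ∧ ¬Q)) ∧ ¬(R ∧ ¬R) = 1/4 ∧ 3/4 = 1/4
¬P = ¬1/2 = 1/2
Q ∧ ¬P = 1/8 ∧ 1/2 = 1/8
Q ∧ P = 1/8 ∧ 1/2 = 1/8
(Q ∧ P) → R = 1/8 → 1/4 = 1
(Q ∧ ¬P) ∧ ((Q ∧ P) → R) = 1/8 ∧ 1 = 1/8
P → P = 1/2 → 1/2 = 1
P ∧ (P → P) = 1/2 ∧ 1 = 1/2
¬(P ∧ (P → P)) = ¬1/2 = 1/2
R ∧ P = 1/4 ∧ 1/2 = 1/4
¬Q = ¬1/8 = 7/8
(R ∧ P) ↔ ¬Q = 1/4 ↔ 7/8 = 3/8
¬(P ∧ (P → P)) ∧ ((R ∧ P) ↔ ¬Q) = 1/2 ∧ 3/8 = 3/8
((Q ∧ ¬P) ∧ ((Q ∧ P) → R)) ↔ (¬(P ∧ (P → P)) ∧ ((R ∧ P) ↔ ¬Q)) = 1/8 ↔ 3/8 = 3/4
((((P ↔ Q) ↔ (Q → Q)) ∧ ((R ∧ R) ∧ ¬Q)) ∧ ¬(R ∧ ¬R)) ∧ (((Q ∧ ¬P) ∧ ((Q ∧ P) → R)) ↔ (¬(P ∧ (P → P)) ∧ ((R ∧ P) ↔ ¬Q))) = 1/4 ∧ 3/4 = 1/4

1/4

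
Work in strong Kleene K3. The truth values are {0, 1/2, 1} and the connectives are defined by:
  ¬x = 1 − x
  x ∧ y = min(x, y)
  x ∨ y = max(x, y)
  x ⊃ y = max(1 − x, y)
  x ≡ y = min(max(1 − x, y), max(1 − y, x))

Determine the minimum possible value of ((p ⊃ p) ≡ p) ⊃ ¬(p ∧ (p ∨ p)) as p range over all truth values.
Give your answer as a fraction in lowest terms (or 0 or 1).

Take p = 1:
p ⊃ p = 1 ⊃ 1 = 1
(p ⊃ p) ≡ p = 1 ≡ 1 = 1
p ∨ p = 1 ∨ 1 = 1
p ∧ (p ∨ p) = 1 ∧ 1 = 1
¬(p ∧ (p ∨ p)) = ¬1 = 0
((p ⊃ p) ≡ p) ⊃ ¬(p ∧ (p ∨ p)) = 1 ⊃ 0 = 0
No assignment yields a value below 0, so this is the minimum.

0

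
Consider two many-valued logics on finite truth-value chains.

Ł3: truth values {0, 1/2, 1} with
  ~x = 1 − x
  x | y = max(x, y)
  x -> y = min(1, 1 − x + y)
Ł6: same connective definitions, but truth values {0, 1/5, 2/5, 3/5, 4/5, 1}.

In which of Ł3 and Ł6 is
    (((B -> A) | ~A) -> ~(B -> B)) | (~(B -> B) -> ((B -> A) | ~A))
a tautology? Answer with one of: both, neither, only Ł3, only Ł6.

both

In Ł3: every assignment gives 1 — tautology.
In Ł6: every assignment gives 1 — tautology.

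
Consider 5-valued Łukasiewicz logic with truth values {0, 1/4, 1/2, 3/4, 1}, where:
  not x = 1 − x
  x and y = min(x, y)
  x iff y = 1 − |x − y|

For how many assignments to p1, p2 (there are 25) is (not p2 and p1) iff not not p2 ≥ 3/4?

value 1: 5 assignments (counts)
value 3/4: 4 assignments (counts)
value 1/2: 8 assignments
value 1/4: 2 assignments
value 0: 6 assignments
So 9 of the 25 assignments meet the threshold.

9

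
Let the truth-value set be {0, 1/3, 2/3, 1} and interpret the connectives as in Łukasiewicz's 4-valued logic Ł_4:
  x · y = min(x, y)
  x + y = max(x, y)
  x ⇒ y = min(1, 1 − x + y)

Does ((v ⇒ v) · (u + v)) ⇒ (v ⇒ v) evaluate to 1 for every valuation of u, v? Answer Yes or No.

u = 0, v = 0 ↦ 1
u = 0, v = 1/3 ↦ 1
u = 0, v = 2/3 ↦ 1
u = 0, v = 1 ↦ 1
u = 1/3, v = 0 ↦ 1
u = 1/3, v = 1/3 ↦ 1
u = 1/3, v = 2/3 ↦ 1
u = 1/3, v = 1 ↦ 1
u = 2/3, v = 0 ↦ 1
u = 2/3, v = 1/3 ↦ 1
u = 2/3, v = 2/3 ↦ 1
u = 2/3, v = 1 ↦ 1
u = 1, v = 0 ↦ 1
u = 1, v = 1/3 ↦ 1
u = 1, v = 2/3 ↦ 1
u = 1, v = 1 ↦ 1
Every assignment gives a value ≥ 1.

Yes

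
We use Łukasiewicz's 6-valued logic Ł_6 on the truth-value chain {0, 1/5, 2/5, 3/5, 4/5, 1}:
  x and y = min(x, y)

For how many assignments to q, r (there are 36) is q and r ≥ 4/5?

4

value 1: 1 assignment (counts)
value 4/5: 3 assignments (counts)
value 3/5: 5 assignments
value 2/5: 7 assignments
value 1/5: 9 assignments
value 0: 11 assignments
So 4 of the 36 assignments meet the threshold.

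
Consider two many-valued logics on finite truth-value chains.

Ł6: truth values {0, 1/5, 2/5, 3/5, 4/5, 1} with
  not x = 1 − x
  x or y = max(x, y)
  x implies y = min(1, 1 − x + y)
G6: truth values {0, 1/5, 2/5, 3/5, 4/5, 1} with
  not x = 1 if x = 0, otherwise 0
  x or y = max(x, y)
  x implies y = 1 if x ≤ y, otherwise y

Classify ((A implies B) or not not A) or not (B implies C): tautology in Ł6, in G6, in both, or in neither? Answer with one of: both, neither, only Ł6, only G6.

In Ł6: at A = 1/5, B = 0, C = 0 the value is 4/5 — not a tautology.
In G6: every assignment gives 1 — tautology.

only G6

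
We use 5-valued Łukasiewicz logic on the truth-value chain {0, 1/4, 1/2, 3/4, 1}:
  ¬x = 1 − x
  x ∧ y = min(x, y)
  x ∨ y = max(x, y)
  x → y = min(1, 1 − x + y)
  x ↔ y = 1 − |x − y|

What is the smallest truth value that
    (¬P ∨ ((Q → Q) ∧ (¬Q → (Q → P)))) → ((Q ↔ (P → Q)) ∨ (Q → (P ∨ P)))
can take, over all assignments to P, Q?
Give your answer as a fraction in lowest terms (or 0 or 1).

1/2

Take P = 0, Q = 1/2:
¬P = ¬0 = 1
Q → Q = 1/2 → 1/2 = 1
¬Q = ¬1/2 = 1/2
Q → P = 1/2 → 0 = 1/2
¬Q → (Q → P) = 1/2 → 1/2 = 1
(Q → Q) ∧ (¬Q → (Q → P)) = 1 ∧ 1 = 1
¬P ∨ ((Q → Q) ∧ (¬Q → (Q → P))) = 1 ∨ 1 = 1
P → Q = 0 → 1/2 = 1
Q ↔ (P → Q) = 1/2 ↔ 1 = 1/2
P ∨ P = 0 ∨ 0 = 0
Q → (P ∨ P) = 1/2 → 0 = 1/2
(Q ↔ (P → Q)) ∨ (Q → (P ∨ P)) = 1/2 ∨ 1/2 = 1/2
(¬P ∨ ((Q → Q) ∧ (¬Q → (Q → P)))) → ((Q ↔ (P → Q)) ∨ (Q → (P ∨ P))) = 1 → 1/2 = 1/2
No assignment yields a value below 1/2, so this is the minimum.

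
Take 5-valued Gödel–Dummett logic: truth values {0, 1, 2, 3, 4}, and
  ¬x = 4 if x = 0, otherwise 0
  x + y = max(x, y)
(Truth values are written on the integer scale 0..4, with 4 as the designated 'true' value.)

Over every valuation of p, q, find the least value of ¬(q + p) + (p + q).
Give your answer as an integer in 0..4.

1

Take p = 0, q = 1:
q + p = 1 + 0 = 1
¬(q + p) = ¬1 = 0
p + q = 0 + 1 = 1
¬(q + p) + (p + q) = 0 + 1 = 1
No assignment yields a value below 1, so this is the minimum.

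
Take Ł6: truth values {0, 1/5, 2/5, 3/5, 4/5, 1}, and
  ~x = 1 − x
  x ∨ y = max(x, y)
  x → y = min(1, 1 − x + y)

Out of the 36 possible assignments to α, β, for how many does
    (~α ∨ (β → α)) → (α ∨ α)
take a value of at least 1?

8

value 1: 8 assignments (counts)
value 4/5: 8 assignments
value 3/5: 5 assignments
value 2/5: 7 assignments
value 1/5: 2 assignments
value 0: 6 assignments
So 8 of the 36 assignments meet the threshold.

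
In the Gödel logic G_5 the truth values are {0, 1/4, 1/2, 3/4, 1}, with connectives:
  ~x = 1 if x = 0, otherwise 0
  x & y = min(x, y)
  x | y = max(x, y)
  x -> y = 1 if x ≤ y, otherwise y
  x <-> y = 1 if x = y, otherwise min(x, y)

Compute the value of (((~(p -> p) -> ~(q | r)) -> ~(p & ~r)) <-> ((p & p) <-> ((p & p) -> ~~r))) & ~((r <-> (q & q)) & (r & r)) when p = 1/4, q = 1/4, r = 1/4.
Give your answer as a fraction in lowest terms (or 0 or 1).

0

p -> p = 1/4 -> 1/4 = 1
~(p -> p) = ~1 = 0
q | r = 1/4 | 1/4 = 1/4
~(q | r) = ~1/4 = 0
~(p -> p) -> ~(q | r) = 0 -> 0 = 1
~r = ~1/4 = 0
p & ~r = 1/4 & 0 = 0
~(p & ~r) = ~0 = 1
(~(p -> p) -> ~(q | r)) -> ~(p & ~r) = 1 -> 1 = 1
p & p = 1/4 & 1/4 = 1/4
p & p = 1/4 & 1/4 = 1/4
~r = ~1/4 = 0
~~r = ~0 = 1
(p & p) -> ~~r = 1/4 -> 1 = 1
(p & p) <-> ((p & p) -> ~~r) = 1/4 <-> 1 = 1/4
((~(p -> p) -> ~(q | r)) -> ~(p & ~r)) <-> ((p & p) <-> ((p & p) -> ~~r)) = 1 <-> 1/4 = 1/4
q & q = 1/4 & 1/4 = 1/4
r <-> (q & q) = 1/4 <-> 1/4 = 1
r & r = 1/4 & 1/4 = 1/4
(r <-> (q & q)) & (r & r) = 1 & 1/4 = 1/4
~((r <-> (q & q)) & (r & r)) = ~1/4 = 0
(((~(p -> p) -> ~(q | r)) -> ~(p & ~r)) <-> ((p & p) <-> ((p & p) -> ~~r))) & ~((r <-> (q & q)) & (r & r)) = 1/4 & 0 = 0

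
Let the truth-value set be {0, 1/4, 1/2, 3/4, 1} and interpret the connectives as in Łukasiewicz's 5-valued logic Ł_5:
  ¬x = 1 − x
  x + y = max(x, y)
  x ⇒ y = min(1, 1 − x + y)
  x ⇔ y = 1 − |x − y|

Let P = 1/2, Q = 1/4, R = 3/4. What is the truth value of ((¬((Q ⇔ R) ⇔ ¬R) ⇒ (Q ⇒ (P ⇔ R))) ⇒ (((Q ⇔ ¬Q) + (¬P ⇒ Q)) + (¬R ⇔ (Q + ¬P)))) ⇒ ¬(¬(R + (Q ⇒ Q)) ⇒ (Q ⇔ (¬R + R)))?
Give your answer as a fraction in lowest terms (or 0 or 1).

1/4

Q ⇔ R = 1/4 ⇔ 3/4 = 1/2
¬R = ¬3/4 = 1/4
(Q ⇔ R) ⇔ ¬R = 1/2 ⇔ 1/4 = 3/4
¬((Q ⇔ R) ⇔ ¬R) = ¬3/4 = 1/4
P ⇔ R = 1/2 ⇔ 3/4 = 3/4
Q ⇒ (P ⇔ R) = 1/4 ⇒ 3/4 = 1
¬((Q ⇔ R) ⇔ ¬R) ⇒ (Q ⇒ (P ⇔ R)) = 1/4 ⇒ 1 = 1
¬Q = ¬1/4 = 3/4
Q ⇔ ¬Q = 1/4 ⇔ 3/4 = 1/2
¬P = ¬1/2 = 1/2
¬P ⇒ Q = 1/2 ⇒ 1/4 = 3/4
(Q ⇔ ¬Q) + (¬P ⇒ Q) = 1/2 + 3/4 = 3/4
¬R = ¬3/4 = 1/4
¬P = ¬1/2 = 1/2
Q + ¬P = 1/4 + 1/2 = 1/2
¬R ⇔ (Q + ¬P) = 1/4 ⇔ 1/2 = 3/4
((Q ⇔ ¬Q) + (¬P ⇒ Q)) + (¬R ⇔ (Q + ¬P)) = 3/4 + 3/4 = 3/4
(¬((Q ⇔ R) ⇔ ¬R) ⇒ (Q ⇒ (P ⇔ R))) ⇒ (((Q ⇔ ¬Q) + (¬P ⇒ Q)) + (¬R ⇔ (Q + ¬P))) = 1 ⇒ 3/4 = 3/4
Q ⇒ Q = 1/4 ⇒ 1/4 = 1
R + (Q ⇒ Q) = 3/4 + 1 = 1
¬(R + (Q ⇒ Q)) = ¬1 = 0
¬R = ¬3/4 = 1/4
¬R + R = 1/4 + 3/4 = 3/4
Q ⇔ (¬R + R) = 1/4 ⇔ 3/4 = 1/2
¬(R + (Q ⇒ Q)) ⇒ (Q ⇔ (¬R + R)) = 0 ⇒ 1/2 = 1
¬(¬(R + (Q ⇒ Q)) ⇒ (Q ⇔ (¬R + R))) = ¬1 = 0
((¬((Q ⇔ R) ⇔ ¬R) ⇒ (Q ⇒ (P ⇔ R))) ⇒ (((Q ⇔ ¬Q) + (¬P ⇒ Q)) + (¬R ⇔ (Q + ¬P)))) ⇒ ¬(¬(R + (Q ⇒ Q)) ⇒ (Q ⇔ (¬R + R))) = 3/4 ⇒ 0 = 1/4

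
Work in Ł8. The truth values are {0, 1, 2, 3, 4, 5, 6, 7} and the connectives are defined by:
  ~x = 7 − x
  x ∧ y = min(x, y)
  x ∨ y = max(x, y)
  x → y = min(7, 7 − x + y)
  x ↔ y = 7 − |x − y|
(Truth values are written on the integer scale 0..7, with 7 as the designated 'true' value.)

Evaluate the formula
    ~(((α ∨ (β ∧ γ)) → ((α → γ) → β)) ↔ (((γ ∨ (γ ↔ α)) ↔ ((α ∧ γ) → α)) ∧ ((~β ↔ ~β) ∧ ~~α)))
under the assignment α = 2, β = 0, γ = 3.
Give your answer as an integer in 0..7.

β ∧ γ = 0 ∧ 3 = 0
α ∨ (β ∧ γ) = 2 ∨ 0 = 2
α → γ = 2 → 3 = 7
(α → γ) → β = 7 → 0 = 0
(α ∨ (β ∧ γ)) → ((α → γ) → β) = 2 → 0 = 5
γ ↔ α = 3 ↔ 2 = 6
γ ∨ (γ ↔ α) = 3 ∨ 6 = 6
α ∧ γ = 2 ∧ 3 = 2
(α ∧ γ) → α = 2 → 2 = 7
(γ ∨ (γ ↔ α)) ↔ ((α ∧ γ) → α) = 6 ↔ 7 = 6
~β = ~0 = 7
~β = ~0 = 7
~β ↔ ~β = 7 ↔ 7 = 7
~α = ~2 = 5
~~α = ~5 = 2
(~β ↔ ~β) ∧ ~~α = 7 ∧ 2 = 2
((γ ∨ (γ ↔ α)) ↔ ((α ∧ γ) → α)) ∧ ((~β ↔ ~β) ∧ ~~α) = 6 ∧ 2 = 2
((α ∨ (β ∧ γ)) → ((α → γ) → β)) ↔ (((γ ∨ (γ ↔ α)) ↔ ((α ∧ γ) → α)) ∧ ((~β ↔ ~β) ∧ ~~α)) = 5 ↔ 2 = 4
~(((α ∨ (β ∧ γ)) → ((α → γ) → β)) ↔ (((γ ∨ (γ ↔ α)) ↔ ((α ∧ γ) → α)) ∧ ((~β ↔ ~β) ∧ ~~α))) = ~4 = 3

3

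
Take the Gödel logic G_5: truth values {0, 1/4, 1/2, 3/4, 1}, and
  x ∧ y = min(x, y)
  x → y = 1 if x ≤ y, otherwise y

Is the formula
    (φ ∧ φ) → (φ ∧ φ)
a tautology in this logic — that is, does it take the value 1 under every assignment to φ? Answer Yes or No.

φ = 0 ↦ 1
φ = 1/4 ↦ 1
φ = 1/2 ↦ 1
φ = 3/4 ↦ 1
φ = 1 ↦ 1
Every assignment gives a value ≥ 1.

Yes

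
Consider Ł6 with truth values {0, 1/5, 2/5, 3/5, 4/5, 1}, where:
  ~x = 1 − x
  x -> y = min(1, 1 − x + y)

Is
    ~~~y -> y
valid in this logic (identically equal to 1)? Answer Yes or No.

Counterexample: take y = 0.
~y = ~0 = 1
~~y = ~1 = 0
~~~y = ~0 = 1
~~~y -> y = 1 -> 0 = 0
This gives 0 ≠ 1.

No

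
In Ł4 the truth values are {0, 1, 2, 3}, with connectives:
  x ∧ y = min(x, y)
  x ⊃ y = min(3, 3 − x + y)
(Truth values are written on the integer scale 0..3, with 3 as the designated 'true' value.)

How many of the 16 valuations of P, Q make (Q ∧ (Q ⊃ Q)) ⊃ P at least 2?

P = 0, Q = 0 ↦ 3  ≥
P = 0, Q = 1 ↦ 2  ≥
P = 0, Q = 2 ↦ 1  <
P = 0, Q = 3 ↦ 0  <
P = 1, Q = 0 ↦ 3  ≥
P = 1, Q = 1 ↦ 3  ≥
P = 1, Q = 2 ↦ 2  ≥
P = 1, Q = 3 ↦ 1  <
P = 2, Q = 0 ↦ 3  ≥
P = 2, Q = 1 ↦ 3  ≥
P = 2, Q = 2 ↦ 3  ≥
P = 2, Q = 3 ↦ 2  ≥
P = 3, Q = 0 ↦ 3  ≥
P = 3, Q = 1 ↦ 3  ≥
P = 3, Q = 2 ↦ 3  ≥
P = 3, Q = 3 ↦ 3  ≥
So 13 of the 16 assignments meet the threshold.

13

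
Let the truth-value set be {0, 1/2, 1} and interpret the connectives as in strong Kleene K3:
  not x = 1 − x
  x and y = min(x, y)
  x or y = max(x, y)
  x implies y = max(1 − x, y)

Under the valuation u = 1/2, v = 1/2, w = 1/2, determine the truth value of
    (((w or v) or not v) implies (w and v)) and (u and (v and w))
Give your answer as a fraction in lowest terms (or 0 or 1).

w or v = 1/2 or 1/2 = 1/2
not v = not 1/2 = 1/2
(w or v) or not v = 1/2 or 1/2 = 1/2
w and v = 1/2 and 1/2 = 1/2
((w or v) or not v) implies (w and v) = 1/2 implies 1/2 = 1/2
v and w = 1/2 and 1/2 = 1/2
u and (v and w) = 1/2 and 1/2 = 1/2
(((w or v) or not v) implies (w and v)) and (u and (v and w)) = 1/2 and 1/2 = 1/2

1/2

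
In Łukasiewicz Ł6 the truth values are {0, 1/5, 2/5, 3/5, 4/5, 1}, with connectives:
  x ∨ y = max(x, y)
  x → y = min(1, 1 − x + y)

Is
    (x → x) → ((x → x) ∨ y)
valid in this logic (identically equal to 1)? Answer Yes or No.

Yes

At x = 1/5, y = 1/5, for instance:
x → x = 1/5 → 1/5 = 1
(x → x) ∨ y = 1 ∨ 1/5 = 1
(x → x) → ((x → x) ∨ y) = 1 → 1 = 1
and checking the remaining 35 assignments likewise gives ≥ 1 in every case.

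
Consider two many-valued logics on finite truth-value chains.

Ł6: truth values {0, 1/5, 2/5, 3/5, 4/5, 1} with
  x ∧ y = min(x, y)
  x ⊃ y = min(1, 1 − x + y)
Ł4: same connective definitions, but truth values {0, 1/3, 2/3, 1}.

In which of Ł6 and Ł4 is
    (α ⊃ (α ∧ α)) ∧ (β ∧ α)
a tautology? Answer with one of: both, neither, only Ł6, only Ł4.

In Ł6: at α = 0, β = 0 the value is 0 — not a tautology.
In Ł4: at α = 0, β = 0 the value is 0 — not a tautology.

neither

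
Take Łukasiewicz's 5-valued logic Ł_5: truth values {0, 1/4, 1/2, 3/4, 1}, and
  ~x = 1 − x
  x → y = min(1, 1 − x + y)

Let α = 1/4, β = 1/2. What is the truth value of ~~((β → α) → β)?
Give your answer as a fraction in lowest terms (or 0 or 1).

β → α = 1/2 → 1/4 = 3/4
(β → α) → β = 3/4 → 1/2 = 3/4
~((β → α) → β) = ~3/4 = 1/4
~~((β → α) → β) = ~1/4 = 3/4

3/4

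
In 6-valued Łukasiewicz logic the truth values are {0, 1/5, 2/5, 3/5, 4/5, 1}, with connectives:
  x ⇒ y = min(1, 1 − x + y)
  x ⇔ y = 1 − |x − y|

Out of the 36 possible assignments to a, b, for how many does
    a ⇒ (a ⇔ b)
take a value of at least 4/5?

30

value 1: 27 assignments (counts)
value 4/5: 3 assignments (counts)
value 3/5: 2 assignments
value 2/5: 2 assignments
value 1/5: 1 assignment
value 0: 1 assignment
So 30 of the 36 assignments meet the threshold.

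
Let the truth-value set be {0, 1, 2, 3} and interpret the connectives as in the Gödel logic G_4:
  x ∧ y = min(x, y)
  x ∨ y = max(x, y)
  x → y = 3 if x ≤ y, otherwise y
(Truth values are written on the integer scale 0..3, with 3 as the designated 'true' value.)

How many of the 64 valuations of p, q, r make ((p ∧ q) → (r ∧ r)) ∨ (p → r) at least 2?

51

value 3: 50 assignments (counts)
value 2: 1 assignment (counts)
value 1: 4 assignments
value 0: 9 assignments
So 51 of the 64 assignments meet the threshold.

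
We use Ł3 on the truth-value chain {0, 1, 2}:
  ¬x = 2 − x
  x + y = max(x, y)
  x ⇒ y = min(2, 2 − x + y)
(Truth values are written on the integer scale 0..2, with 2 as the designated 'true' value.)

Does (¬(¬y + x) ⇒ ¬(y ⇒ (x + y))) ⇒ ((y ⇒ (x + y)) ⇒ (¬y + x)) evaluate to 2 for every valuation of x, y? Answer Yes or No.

x = 0, y = 0 ↦ 2
x = 0, y = 1 ↦ 2
x = 0, y = 2 ↦ 2
x = 1, y = 0 ↦ 2
x = 1, y = 1 ↦ 2
x = 1, y = 2 ↦ 2
x = 2, y = 0 ↦ 2
x = 2, y = 1 ↦ 2
x = 2, y = 2 ↦ 2
Every assignment gives a value ≥ 2.

Yes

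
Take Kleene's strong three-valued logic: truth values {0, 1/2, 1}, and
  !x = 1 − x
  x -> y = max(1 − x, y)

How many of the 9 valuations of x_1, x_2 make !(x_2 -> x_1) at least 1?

x_1 = 0, x_2 = 0 ↦ 0  <
x_1 = 0, x_2 = 1/2 ↦ 1/2  <
x_1 = 0, x_2 = 1 ↦ 1  ≥
x_1 = 1/2, x_2 = 0 ↦ 0  <
x_1 = 1/2, x_2 = 1/2 ↦ 1/2  <
x_1 = 1/2, x_2 = 1 ↦ 1/2  <
x_1 = 1, x_2 = 0 ↦ 0  <
x_1 = 1, x_2 = 1/2 ↦ 0  <
x_1 = 1, x_2 = 1 ↦ 0  <
So 1 of the 9 assignments meets the threshold.

1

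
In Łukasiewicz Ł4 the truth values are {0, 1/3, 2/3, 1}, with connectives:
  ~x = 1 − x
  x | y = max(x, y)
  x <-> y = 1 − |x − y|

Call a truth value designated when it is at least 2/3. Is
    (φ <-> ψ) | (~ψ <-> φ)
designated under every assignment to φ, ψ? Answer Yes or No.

φ = 0, ψ = 0 ↦ 1
φ = 0, ψ = 1/3 ↦ 2/3
φ = 0, ψ = 2/3 ↦ 2/3
φ = 0, ψ = 1 ↦ 1
φ = 1/3, ψ = 0 ↦ 2/3
φ = 1/3, ψ = 1/3 ↦ 1
φ = 1/3, ψ = 2/3 ↦ 1
φ = 1/3, ψ = 1 ↦ 2/3
φ = 2/3, ψ = 0 ↦ 2/3
φ = 2/3, ψ = 1/3 ↦ 1
φ = 2/3, ψ = 2/3 ↦ 1
φ = 2/3, ψ = 1 ↦ 2/3
φ = 1, ψ = 0 ↦ 1
φ = 1, ψ = 1/3 ↦ 2/3
φ = 1, ψ = 2/3 ↦ 2/3
φ = 1, ψ = 1 ↦ 1
Every assignment gives a value ≥ 2/3.

Yes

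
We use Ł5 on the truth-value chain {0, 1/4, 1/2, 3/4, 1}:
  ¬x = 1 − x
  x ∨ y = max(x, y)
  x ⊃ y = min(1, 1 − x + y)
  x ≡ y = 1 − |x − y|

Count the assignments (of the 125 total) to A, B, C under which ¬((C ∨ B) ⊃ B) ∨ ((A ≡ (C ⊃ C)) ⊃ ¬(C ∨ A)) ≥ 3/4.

78

value 1: 64 assignments (counts)
value 3/4: 14 assignments (counts)
value 1/2: 26 assignments
value 1/4: 6 assignments
value 0: 15 assignments
So 78 of the 125 assignments meet the threshold.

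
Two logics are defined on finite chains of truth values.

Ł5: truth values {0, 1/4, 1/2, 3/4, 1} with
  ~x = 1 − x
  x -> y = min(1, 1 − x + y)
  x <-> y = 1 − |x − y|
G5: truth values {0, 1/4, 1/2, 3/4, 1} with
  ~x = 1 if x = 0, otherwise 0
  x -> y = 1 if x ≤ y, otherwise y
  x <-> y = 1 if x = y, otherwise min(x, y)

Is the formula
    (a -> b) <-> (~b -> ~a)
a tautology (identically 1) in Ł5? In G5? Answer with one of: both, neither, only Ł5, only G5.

only Ł5

In Ł5: every assignment gives 1 — tautology.
In G5: at a = 1/2, b = 1/4 the value is 1/4 — not a tautology.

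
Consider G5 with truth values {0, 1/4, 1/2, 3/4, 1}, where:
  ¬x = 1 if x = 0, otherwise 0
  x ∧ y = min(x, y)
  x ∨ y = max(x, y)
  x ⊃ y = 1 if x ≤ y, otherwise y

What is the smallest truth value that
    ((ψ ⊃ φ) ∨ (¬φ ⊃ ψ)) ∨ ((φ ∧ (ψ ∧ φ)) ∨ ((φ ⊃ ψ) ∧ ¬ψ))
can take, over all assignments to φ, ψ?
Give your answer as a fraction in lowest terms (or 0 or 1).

Take φ = 0, ψ = 1/4:
ψ ⊃ φ = 1/4 ⊃ 0 = 0
¬φ = ¬0 = 1
¬φ ⊃ ψ = 1 ⊃ 1/4 = 1/4
(ψ ⊃ φ) ∨ (¬φ ⊃ ψ) = 0 ∨ 1/4 = 1/4
ψ ∧ φ = 1/4 ∧ 0 = 0
φ ∧ (ψ ∧ φ) = 0 ∧ 0 = 0
φ ⊃ ψ = 0 ⊃ 1/4 = 1
¬ψ = ¬1/4 = 0
(φ ⊃ ψ) ∧ ¬ψ = 1 ∧ 0 = 0
(φ ∧ (ψ ∧ φ)) ∨ ((φ ⊃ ψ) ∧ ¬ψ) = 0 ∨ 0 = 0
((ψ ⊃ φ) ∨ (¬φ ⊃ ψ)) ∨ ((φ ∧ (ψ ∧ φ)) ∨ ((φ ⊃ ψ) ∧ ¬ψ)) = 1/4 ∨ 0 = 1/4
No assignment yields a value below 1/4, so this is the minimum.

1/4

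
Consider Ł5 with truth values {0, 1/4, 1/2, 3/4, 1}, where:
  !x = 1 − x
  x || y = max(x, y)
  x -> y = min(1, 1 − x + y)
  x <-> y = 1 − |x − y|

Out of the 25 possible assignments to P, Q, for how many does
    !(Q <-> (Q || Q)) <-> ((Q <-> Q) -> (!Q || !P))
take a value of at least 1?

value 1: 1 assignment (counts)
value 3/4: 3 assignments
value 1/2: 5 assignments
value 1/4: 7 assignments
value 0: 9 assignments
So 1 of the 25 assignments meets the threshold.

1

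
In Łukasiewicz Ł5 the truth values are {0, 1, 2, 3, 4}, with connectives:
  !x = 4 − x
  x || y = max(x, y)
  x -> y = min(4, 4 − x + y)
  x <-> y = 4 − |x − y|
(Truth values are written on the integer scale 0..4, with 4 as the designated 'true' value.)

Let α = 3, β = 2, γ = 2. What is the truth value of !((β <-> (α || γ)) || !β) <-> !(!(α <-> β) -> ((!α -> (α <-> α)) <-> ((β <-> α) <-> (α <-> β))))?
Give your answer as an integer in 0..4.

3

α || γ = 3 || 2 = 3
β <-> (α || γ) = 2 <-> 3 = 3
!β = !2 = 2
(β <-> (α || γ)) || !β = 3 || 2 = 3
!((β <-> (α || γ)) || !β) = !3 = 1
α <-> β = 3 <-> 2 = 3
!(α <-> β) = !3 = 1
!α = !3 = 1
α <-> α = 3 <-> 3 = 4
!α -> (α <-> α) = 1 -> 4 = 4
β <-> α = 2 <-> 3 = 3
α <-> β = 3 <-> 2 = 3
(β <-> α) <-> (α <-> β) = 3 <-> 3 = 4
(!α -> (α <-> α)) <-> ((β <-> α) <-> (α <-> β)) = 4 <-> 4 = 4
!(α <-> β) -> ((!α -> (α <-> α)) <-> ((β <-> α) <-> (α <-> β))) = 1 -> 4 = 4
!(!(α <-> β) -> ((!α -> (α <-> α)) <-> ((β <-> α) <-> (α <-> β)))) = !4 = 0
!((β <-> (α || γ)) || !β) <-> !(!(α <-> β) -> ((!α -> (α <-> α)) <-> ((β <-> α) <-> (α <-> β)))) = 1 <-> 0 = 3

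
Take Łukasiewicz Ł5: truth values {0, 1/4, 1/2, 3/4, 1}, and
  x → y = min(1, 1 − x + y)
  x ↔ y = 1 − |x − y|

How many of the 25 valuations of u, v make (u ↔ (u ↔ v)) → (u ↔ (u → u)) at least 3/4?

value 1: 11 assignments (counts)
value 3/4: 7 assignments (counts)
value 1/2: 4 assignments
value 1/4: 2 assignments
value 0: 1 assignment
So 18 of the 25 assignments meet the threshold.

18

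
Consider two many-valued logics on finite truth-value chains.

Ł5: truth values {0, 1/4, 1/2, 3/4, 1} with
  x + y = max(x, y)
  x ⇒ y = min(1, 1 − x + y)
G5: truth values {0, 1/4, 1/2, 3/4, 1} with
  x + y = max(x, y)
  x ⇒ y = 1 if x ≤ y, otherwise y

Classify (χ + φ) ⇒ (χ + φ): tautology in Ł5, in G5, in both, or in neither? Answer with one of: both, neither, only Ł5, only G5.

both

In Ł5: every assignment gives 1 — tautology.
In G5: every assignment gives 1 — tautology.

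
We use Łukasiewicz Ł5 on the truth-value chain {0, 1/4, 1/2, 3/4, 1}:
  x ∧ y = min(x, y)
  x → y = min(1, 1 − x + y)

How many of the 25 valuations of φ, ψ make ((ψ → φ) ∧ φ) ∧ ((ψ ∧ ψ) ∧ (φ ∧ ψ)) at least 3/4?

value 1: 1 assignment (counts)
value 3/4: 3 assignments (counts)
value 1/2: 5 assignments
value 1/4: 7 assignments
value 0: 9 assignments
So 4 of the 25 assignments meet the threshold.

4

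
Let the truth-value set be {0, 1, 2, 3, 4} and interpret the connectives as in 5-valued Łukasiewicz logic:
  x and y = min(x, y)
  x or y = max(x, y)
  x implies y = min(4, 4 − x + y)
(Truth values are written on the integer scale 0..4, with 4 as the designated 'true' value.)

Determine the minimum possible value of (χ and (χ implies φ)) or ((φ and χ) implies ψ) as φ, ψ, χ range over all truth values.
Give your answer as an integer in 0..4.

Take φ = 2, ψ = 0, χ = 2:
χ implies φ = 2 implies 2 = 4
χ and (χ implies φ) = 2 and 4 = 2
φ and χ = 2 and 2 = 2
(φ and χ) implies ψ = 2 implies 0 = 2
(χ and (χ implies φ)) or ((φ and χ) implies ψ) = 2 or 2 = 2
No assignment yields a value below 2, so this is the minimum.

2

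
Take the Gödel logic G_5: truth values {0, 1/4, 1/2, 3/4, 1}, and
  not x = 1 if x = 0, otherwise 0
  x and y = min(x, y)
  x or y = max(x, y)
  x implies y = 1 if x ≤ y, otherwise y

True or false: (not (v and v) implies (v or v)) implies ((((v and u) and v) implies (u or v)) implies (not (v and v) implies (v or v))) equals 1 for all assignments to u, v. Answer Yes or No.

Yes

At u = 1, v = 1/4, for instance:
v and v = 1/4 and 1/4 = 1/4
not (v and v) = not 1/4 = 0
v or v = 1/4 or 1/4 = 1/4
not (v and v) implies (v or v) = 0 implies 1/4 = 1
v and u = 1/4 and 1 = 1/4
(v and u) and v = 1/4 and 1/4 = 1/4
u or v = 1 or 1/4 = 1
((v and u) and v) implies (u or v) = 1/4 implies 1 = 1
(((v and u) and v) implies (u or v)) implies (not (v and v) implies (v or v)) = 1 implies 1 = 1
(not (v and v) implies (v or v)) implies ((((v and u) and v) implies (u or v)) implies (not (v and v) implies (v or v))) = 1 implies 1 = 1
and checking the remaining 24 assignments likewise gives ≥ 1 in every case.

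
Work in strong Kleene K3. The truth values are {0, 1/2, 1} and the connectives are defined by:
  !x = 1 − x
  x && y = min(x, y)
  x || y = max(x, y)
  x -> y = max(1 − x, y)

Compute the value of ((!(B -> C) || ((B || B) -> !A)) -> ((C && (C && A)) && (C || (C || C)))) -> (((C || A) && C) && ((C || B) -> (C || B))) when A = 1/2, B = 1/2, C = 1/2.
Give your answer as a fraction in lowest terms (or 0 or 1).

1/2

B -> C = 1/2 -> 1/2 = 1/2
!(B -> C) = !1/2 = 1/2
B || B = 1/2 || 1/2 = 1/2
!A = !1/2 = 1/2
(B || B) -> !A = 1/2 -> 1/2 = 1/2
!(B -> C) || ((B || B) -> !A) = 1/2 || 1/2 = 1/2
C && A = 1/2 && 1/2 = 1/2
C && (C && A) = 1/2 && 1/2 = 1/2
C || C = 1/2 || 1/2 = 1/2
C || (C || C) = 1/2 || 1/2 = 1/2
(C && (C && A)) && (C || (C || C)) = 1/2 && 1/2 = 1/2
(!(B -> C) || ((B || B) -> !A)) -> ((C && (C && A)) && (C || (C || C))) = 1/2 -> 1/2 = 1/2
C || A = 1/2 || 1/2 = 1/2
(C || A) && C = 1/2 && 1/2 = 1/2
C || B = 1/2 || 1/2 = 1/2
C || B = 1/2 || 1/2 = 1/2
(C || B) -> (C || B) = 1/2 -> 1/2 = 1/2
((C || A) && C) && ((C || B) -> (C || B)) = 1/2 && 1/2 = 1/2
((!(B -> C) || ((B || B) -> !A)) -> ((C && (C && A)) && (C || (C || C)))) -> (((C || A) && C) && ((C || B) -> (C || B))) = 1/2 -> 1/2 = 1/2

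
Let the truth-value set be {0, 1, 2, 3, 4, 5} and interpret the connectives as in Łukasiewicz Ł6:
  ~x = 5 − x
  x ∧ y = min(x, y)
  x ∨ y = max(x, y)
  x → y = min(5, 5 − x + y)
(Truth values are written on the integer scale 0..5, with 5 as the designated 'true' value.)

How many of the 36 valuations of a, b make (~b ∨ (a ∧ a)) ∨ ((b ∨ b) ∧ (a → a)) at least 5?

value 5: 16 assignments (counts)
value 4: 12 assignments
value 3: 8 assignments
So 16 of the 36 assignments meet the threshold.

16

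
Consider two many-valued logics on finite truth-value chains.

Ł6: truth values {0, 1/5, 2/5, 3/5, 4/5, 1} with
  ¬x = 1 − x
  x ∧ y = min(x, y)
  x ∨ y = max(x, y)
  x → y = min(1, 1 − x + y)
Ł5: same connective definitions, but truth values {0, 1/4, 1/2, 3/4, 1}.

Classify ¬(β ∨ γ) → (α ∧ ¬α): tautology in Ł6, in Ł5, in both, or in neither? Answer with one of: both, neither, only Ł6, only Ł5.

neither

In Ł6: at α = 0, β = 0, γ = 0 the value is 0 — not a tautology.
In Ł5: at α = 0, β = 0, γ = 0 the value is 0 — not a tautology.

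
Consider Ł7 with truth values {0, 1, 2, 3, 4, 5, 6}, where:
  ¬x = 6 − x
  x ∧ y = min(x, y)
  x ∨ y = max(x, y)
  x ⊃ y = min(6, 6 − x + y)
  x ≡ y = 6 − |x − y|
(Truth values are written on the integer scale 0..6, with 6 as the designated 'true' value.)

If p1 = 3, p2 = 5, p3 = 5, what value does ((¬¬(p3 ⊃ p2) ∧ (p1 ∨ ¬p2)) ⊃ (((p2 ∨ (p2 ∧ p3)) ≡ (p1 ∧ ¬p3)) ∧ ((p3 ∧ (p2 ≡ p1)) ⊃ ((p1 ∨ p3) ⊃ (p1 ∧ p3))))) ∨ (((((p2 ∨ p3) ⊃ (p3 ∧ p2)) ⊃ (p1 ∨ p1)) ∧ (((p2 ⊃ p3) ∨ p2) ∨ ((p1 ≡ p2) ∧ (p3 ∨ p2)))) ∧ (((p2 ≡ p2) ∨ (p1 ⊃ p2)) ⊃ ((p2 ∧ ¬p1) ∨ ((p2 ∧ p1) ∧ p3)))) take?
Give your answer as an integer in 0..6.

p3 ⊃ p2 = 5 ⊃ 5 = 6
¬(p3 ⊃ p2) = ¬6 = 0
¬¬(p3 ⊃ p2) = ¬0 = 6
¬p2 = ¬5 = 1
p1 ∨ ¬p2 = 3 ∨ 1 = 3
¬¬(p3 ⊃ p2) ∧ (p1 ∨ ¬p2) = 6 ∧ 3 = 3
p2 ∧ p3 = 5 ∧ 5 = 5
p2 ∨ (p2 ∧ p3) = 5 ∨ 5 = 5
¬p3 = ¬5 = 1
p1 ∧ ¬p3 = 3 ∧ 1 = 1
(p2 ∨ (p2 ∧ p3)) ≡ (p1 ∧ ¬p3) = 5 ≡ 1 = 2
p2 ≡ p1 = 5 ≡ 3 = 4
p3 ∧ (p2 ≡ p1) = 5 ∧ 4 = 4
p1 ∨ p3 = 3 ∨ 5 = 5
p1 ∧ p3 = 3 ∧ 5 = 3
(p1 ∨ p3) ⊃ (p1 ∧ p3) = 5 ⊃ 3 = 4
(p3 ∧ (p2 ≡ p1)) ⊃ ((p1 ∨ p3) ⊃ (p1 ∧ p3)) = 4 ⊃ 4 = 6
((p2 ∨ (p2 ∧ p3)) ≡ (p1 ∧ ¬p3)) ∧ ((p3 ∧ (p2 ≡ p1)) ⊃ ((p1 ∨ p3) ⊃ (p1 ∧ p3))) = 2 ∧ 6 = 2
(¬¬(p3 ⊃ p2) ∧ (p1 ∨ ¬p2)) ⊃ (((p2 ∨ (p2 ∧ p3)) ≡ (p1 ∧ ¬p3)) ∧ ((p3 ∧ (p2 ≡ p1)) ⊃ ((p1 ∨ p3) ⊃ (p1 ∧ p3)))) = 3 ⊃ 2 = 5
p2 ∨ p3 = 5 ∨ 5 = 5
p3 ∧ p2 = 5 ∧ 5 = 5
(p2 ∨ p3) ⊃ (p3 ∧ p2) = 5 ⊃ 5 = 6
p1 ∨ p1 = 3 ∨ 3 = 3
((p2 ∨ p3) ⊃ (p3 ∧ p2)) ⊃ (p1 ∨ p1) = 6 ⊃ 3 = 3
p2 ⊃ p3 = 5 ⊃ 5 = 6
(p2 ⊃ p3) ∨ p2 = 6 ∨ 5 = 6
p1 ≡ p2 = 3 ≡ 5 = 4
p3 ∨ p2 = 5 ∨ 5 = 5
(p1 ≡ p2) ∧ (p3 ∨ p2) = 4 ∧ 5 = 4
((p2 ⊃ p3) ∨ p2) ∨ ((p1 ≡ p2) ∧ (p3 ∨ p2)) = 6 ∨ 4 = 6
(((p2 ∨ p3) ⊃ (p3 ∧ p2)) ⊃ (p1 ∨ p1)) ∧ (((p2 ⊃ p3) ∨ p2) ∨ ((p1 ≡ p2) ∧ (p3 ∨ p2))) = 3 ∧ 6 = 3
p2 ≡ p2 = 5 ≡ 5 = 6
p1 ⊃ p2 = 3 ⊃ 5 = 6
(p2 ≡ p2) ∨ (p1 ⊃ p2) = 6 ∨ 6 = 6
¬p1 = ¬3 = 3
p2 ∧ ¬p1 = 5 ∧ 3 = 3
p2 ∧ p1 = 5 ∧ 3 = 3
(p2 ∧ p1) ∧ p3 = 3 ∧ 5 = 3
(p2 ∧ ¬p1) ∨ ((p2 ∧ p1) ∧ p3) = 3 ∨ 3 = 3
((p2 ≡ p2) ∨ (p1 ⊃ p2)) ⊃ ((p2 ∧ ¬p1) ∨ ((p2 ∧ p1) ∧ p3)) = 6 ⊃ 3 = 3
((((p2 ∨ p3) ⊃ (p3 ∧ p2)) ⊃ (p1 ∨ p1)) ∧ (((p2 ⊃ p3) ∨ p2) ∨ ((p1 ≡ p2) ∧ (p3 ∨ p2)))) ∧ (((p2 ≡ p2) ∨ (p1 ⊃ p2)) ⊃ ((p2 ∧ ¬p1) ∨ ((p2 ∧ p1) ∧ p3))) = 3 ∧ 3 = 3
((¬¬(p3 ⊃ p2) ∧ (p1 ∨ ¬p2)) ⊃ (((p2 ∨ (p2 ∧ p3)) ≡ (p1 ∧ ¬p3)) ∧ ((p3 ∧ (p2 ≡ p1)) ⊃ ((p1 ∨ p3) ⊃ (p1 ∧ p3))))) ∨ (((((p2 ∨ p3) ⊃ (p3 ∧ p2)) ⊃ (p1 ∨ p1)) ∧ (((p2 ⊃ p3) ∨ p2) ∨ ((p1 ≡ p2) ∧ (p3 ∨ p2)))) ∧ (((p2 ≡ p2) ∨ (p1 ⊃ p2)) ⊃ ((p2 ∧ ¬p1) ∨ ((p2 ∧ p1) ∧ p3)))) = 5 ∨ 3 = 5

5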